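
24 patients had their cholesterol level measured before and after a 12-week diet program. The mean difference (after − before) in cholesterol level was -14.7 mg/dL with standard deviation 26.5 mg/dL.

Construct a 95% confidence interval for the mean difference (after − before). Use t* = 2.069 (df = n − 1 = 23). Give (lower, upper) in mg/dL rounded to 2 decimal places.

Paired design: SE = s_d/√n = 26.5/√24 = 5.4093.
t* = 2.069; margin of error = 2.069 × 5.4093 = 11.1918.
-14.7 ± 11.1918 → (-25.89, -3.51).

(-25.89, -3.51)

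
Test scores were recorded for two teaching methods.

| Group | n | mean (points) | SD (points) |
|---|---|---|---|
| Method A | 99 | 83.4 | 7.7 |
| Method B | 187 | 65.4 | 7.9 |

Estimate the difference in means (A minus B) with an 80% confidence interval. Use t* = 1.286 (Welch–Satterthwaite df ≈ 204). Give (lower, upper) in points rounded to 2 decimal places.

Standard errors of each mean: 7.7/√99 = 0.7739 and 7.9/√187 = 0.5777.
SE(x̄₁ − x̄₂) = √(0.7739² + 0.5777²) = 0.9657 for independent samples with unequal variances.
With t* = 1.286, the margin is 1.286 × 0.9657 = 1.2419.
x̄₁ − x̄₂ = 83.4 − 65.4 = 18.0000; the interval is 18.0000 ± 1.2419 = (16.76, 19.24).

(16.76, 19.24)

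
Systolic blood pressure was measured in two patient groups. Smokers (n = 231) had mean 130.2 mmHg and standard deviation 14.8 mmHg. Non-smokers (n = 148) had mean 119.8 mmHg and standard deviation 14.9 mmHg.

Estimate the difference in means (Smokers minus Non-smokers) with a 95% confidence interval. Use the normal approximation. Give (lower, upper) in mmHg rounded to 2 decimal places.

SE₁ = s₁/√n₁ = 14.8/√231 = 0.9738; SE₂ = 14.9/√148 = 1.2248.
Independent samples, unequal variances: SE_diff = √(SE₁² + SE₂²) = √(0.94828644 + 1.50013504) = 1.5647.
z* = 1.960, so margin of error = 1.960 × 1.5647 = 3.0668.
Difference in means = 130.2 − 119.8 = 10.4000.
10.4000 ± 3.0668 → (7.33, 13.47).

(7.33, 13.47)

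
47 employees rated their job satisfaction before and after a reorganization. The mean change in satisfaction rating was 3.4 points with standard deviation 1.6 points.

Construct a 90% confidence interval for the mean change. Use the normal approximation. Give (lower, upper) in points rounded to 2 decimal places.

Paired design: SE = s_d/√n = 1.6/√47 = 0.2334.
z* = 1.645; margin of error = 1.645 × 0.2334 = 0.3839.
3.4 ± 0.3839 → (3.02, 3.78).

(3.02, 3.78)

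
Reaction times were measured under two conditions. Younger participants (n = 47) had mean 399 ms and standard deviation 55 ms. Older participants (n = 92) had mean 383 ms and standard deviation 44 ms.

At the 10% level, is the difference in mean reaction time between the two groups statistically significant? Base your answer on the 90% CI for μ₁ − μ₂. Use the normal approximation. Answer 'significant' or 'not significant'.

significant

Standard errors of each mean: 55/√47 = 8.0226 and 44/√92 = 4.5873.
SE(x̄₁ − x̄₂) = √(8.0226² + 4.5873²) = 9.2415 for independent samples with unequal variances.
With z* = 1.645, the margin is 1.645 × 9.2415 = 15.2023.
x̄₁ − x̄₂ = 399 − 383 = 16.0000; the interval is 16.0000 ± 15.2023 = (0.7977, 31.2023).
The interval (0.7977, 31.2023) does not contain 0, so the difference is significant.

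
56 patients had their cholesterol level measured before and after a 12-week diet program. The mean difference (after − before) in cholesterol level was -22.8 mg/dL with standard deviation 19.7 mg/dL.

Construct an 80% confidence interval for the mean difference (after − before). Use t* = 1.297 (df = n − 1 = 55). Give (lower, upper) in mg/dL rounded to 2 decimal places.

Paired design: SE = s_d/√n = 19.7/√56 = 2.6325.
t* = 1.297; margin of error = 1.297 × 2.6325 = 3.4144.
-22.8 ± 3.4144 → (-26.21, -19.39).

(-26.21, -19.39)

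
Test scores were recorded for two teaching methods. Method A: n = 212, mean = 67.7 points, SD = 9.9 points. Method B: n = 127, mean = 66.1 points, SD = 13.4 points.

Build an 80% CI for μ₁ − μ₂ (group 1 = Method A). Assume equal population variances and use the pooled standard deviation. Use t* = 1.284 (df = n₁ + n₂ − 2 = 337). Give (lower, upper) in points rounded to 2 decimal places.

(-0.03, 3.23)

Pooled variance s_p² = [211·9.9² + 126·13.4²] / (212+127−2) = 128.5005, so s_p = 11.3358.
SE_diff = s_p·√(1/n₁ + 1/n₂) = 11.3358·√(1/212 + 1/127) = 1.2720.
t* = 1.284; margin = 1.284 × 1.2720 = 1.6332.
Difference = 67.7 − 66.1 = 1.6000.
1.6000 ± 1.6332 → (-0.03, 3.23).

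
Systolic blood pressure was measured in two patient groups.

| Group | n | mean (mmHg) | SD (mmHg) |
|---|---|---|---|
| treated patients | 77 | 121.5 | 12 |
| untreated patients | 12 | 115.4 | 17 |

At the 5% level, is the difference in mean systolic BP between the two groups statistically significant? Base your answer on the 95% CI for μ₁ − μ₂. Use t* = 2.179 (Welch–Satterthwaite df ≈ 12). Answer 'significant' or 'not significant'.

Per-group SEs: s₁/√n₁ = 12/√77 = 1.3675, s₂/√n₂ = 17/√12 = 4.9075.
Unpooled SE of the difference: √(1.87005625 + 24.08355625) = 5.0945.
Margin of error = t* · SE = 2.179 × 5.0945 = 11.1009.
x̄₁ − x̄₂ = 121.5 − 115.4 = 6.1000.
CI: 6.1000 ± 11.1009 = (-5.0009, 17.2009).
The interval (-5.0009, 17.2009) contains 0, so the difference is not significant.

not significant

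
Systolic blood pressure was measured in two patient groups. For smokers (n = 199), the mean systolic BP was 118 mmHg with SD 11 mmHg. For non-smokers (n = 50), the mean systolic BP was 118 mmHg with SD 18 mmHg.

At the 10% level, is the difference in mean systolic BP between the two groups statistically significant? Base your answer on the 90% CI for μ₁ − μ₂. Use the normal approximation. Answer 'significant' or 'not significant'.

not significant

Per-group SEs: s₁/√n₁ = 11/√199 = 0.7798, s₂/√n₂ = 18/√50 = 2.5456.
Unpooled SE of the difference: √(0.60808804 + 6.48007936) = 2.6624.
Margin of error = z* · SE = 1.645 × 2.6624 = 4.3796.
x̄₁ − x̄₂ = 118 − 118 = 0.0000.
CI: 0.0000 ± 4.3796 = (-4.3796, 4.3796).
The interval (-4.3796, 4.3796) contains 0, so the difference is not significant.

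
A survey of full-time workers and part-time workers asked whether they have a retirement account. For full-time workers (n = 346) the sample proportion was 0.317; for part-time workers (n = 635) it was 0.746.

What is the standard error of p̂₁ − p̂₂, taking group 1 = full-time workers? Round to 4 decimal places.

Each SE is √(p̂(1−p̂)/n): √(0.3170·0.6830/346) = 0.02502 and √(0.7460·0.2540/635) = 0.01727.
SE(p̂₁ − p̂₂) = √(SE₁² + SE₂²) = √(0.0006260004 + 0.0002982529) = 0.03040, since the two samples are independent.

0.0304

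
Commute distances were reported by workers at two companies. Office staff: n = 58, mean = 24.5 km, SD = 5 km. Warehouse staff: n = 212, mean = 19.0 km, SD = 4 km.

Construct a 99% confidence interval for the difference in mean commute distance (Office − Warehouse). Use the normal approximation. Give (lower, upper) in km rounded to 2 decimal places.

Per-group SEs: s₁/√n₁ = 5/√58 = 0.6565, s₂/√n₂ = 4/√212 = 0.2747.
Unpooled SE of the difference: √(0.43099225 + 0.07546009) = 0.7117.
Margin of error = z* · SE = 2.576 × 0.7117 = 1.8333.
x̄₁ − x̄₂ = 24.5 − 19.0 = 5.5000.
CI: 5.5000 ± 1.8333 = (3.67, 7.33).

(3.67, 7.33)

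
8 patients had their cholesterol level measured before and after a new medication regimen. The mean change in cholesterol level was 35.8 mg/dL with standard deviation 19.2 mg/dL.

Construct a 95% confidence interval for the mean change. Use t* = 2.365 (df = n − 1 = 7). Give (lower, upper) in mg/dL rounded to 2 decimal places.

(19.75, 51.85)

This is a matched-pairs design, so SE = s_d/√n = 19.2/√8 = 6.7882.
Margin = 2.365 × 6.7882 = 16.0541; the interval is 35.8 ± 16.0541 = (19.75, 51.85).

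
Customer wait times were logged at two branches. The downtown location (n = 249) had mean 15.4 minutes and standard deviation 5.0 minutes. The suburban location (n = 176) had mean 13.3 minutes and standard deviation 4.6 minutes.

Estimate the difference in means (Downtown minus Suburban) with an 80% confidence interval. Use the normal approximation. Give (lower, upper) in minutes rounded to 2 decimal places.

(1.50, 2.70)

Standard errors of each mean: 5.0/√249 = 0.3169 and 4.6/√176 = 0.3467.
SE(x̄₁ − x̄₂) = √(0.3169² + 0.3467²) = 0.4697 for independent samples with unequal variances.
With z* = 1.282, the margin is 1.282 × 0.4697 = 0.6022.
x̄₁ − x̄₂ = 15.4 − 13.3 = 2.1000; the interval is 2.1000 ± 0.6022 = (1.50, 2.70).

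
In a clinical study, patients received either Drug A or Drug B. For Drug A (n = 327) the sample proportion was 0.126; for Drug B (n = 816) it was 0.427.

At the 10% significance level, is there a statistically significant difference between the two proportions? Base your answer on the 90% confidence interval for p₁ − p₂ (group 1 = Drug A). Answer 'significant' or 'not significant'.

Each SE is √(p̂(1−p̂)/n): √(0.1260·0.8740/327) = 0.01835 and √(0.4270·0.5730/816) = 0.01732.
SE(p̂₁ − p̂₂) = √(SE₁² + SE₂²) = √(0.0003367225 + 0.0002999824) = 0.02523, since the two samples are independent.
At 90% confidence z* = 1.645; margin = 1.645 × 0.02523 = 0.04150.
The difference is 0.1260 − 0.4270 = -0.3010, so the interval is -0.3010 ± 0.04150 = (-0.34250, -0.25950).
The interval (-0.34250, -0.25950) does not contain 0, so the difference is significant.

significant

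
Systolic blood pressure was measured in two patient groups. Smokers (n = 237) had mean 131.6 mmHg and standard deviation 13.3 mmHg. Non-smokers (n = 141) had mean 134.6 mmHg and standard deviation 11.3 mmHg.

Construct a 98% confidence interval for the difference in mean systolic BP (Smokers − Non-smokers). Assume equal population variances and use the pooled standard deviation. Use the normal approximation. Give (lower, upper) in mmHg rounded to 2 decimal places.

(-6.12, 0.12)

Pooled variance s_p² = [236·13.3² + 140·11.3²] / (237+141−2) = 158.5709, so s_p = 12.5925.
SE_diff = s_p·√(1/n₁ + 1/n₂) = 12.5925·√(1/237 + 1/141) = 1.3393.
z* = 2.326; margin = 2.326 × 1.3393 = 3.1152.
Difference = 131.6 − 134.6 = -3.0000.
-3.0000 ± 3.1152 → (-6.12, 0.12).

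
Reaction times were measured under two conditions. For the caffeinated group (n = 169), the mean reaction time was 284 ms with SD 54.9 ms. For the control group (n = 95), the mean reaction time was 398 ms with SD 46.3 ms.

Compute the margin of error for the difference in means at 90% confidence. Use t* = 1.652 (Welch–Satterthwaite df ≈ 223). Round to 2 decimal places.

10.50

Per-group SEs: s₁/√n₁ = 54.9/√169 = 4.2231, s₂/√n₂ = 46.3/√95 = 4.7503.
Unpooled SE of the difference: √(17.83457361 + 22.56535009) = 6.3561.
Margin of error = t* · SE = 1.652 × 6.3561 = 10.5003.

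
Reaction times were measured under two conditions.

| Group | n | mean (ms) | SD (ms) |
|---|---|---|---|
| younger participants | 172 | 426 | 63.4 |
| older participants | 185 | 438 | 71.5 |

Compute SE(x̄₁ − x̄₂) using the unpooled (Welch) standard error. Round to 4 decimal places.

7.1417

Standard errors of each mean: 63.4/√172 = 4.8342 and 71.5/√185 = 5.2568.
SE(x̄₁ − x̄₂) = √(4.8342² + 5.2568²) = 7.1417 for independent samples with unequal variances.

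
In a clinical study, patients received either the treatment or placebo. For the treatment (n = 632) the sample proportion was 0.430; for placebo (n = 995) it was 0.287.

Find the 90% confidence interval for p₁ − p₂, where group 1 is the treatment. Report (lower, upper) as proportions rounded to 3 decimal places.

(0.103, 0.183)

SE₁ = √(p̂₁(1−p̂₁)/n₁) = √(0.4300·0.5700/632) = 0.01969; SE₂ = √(0.2870·0.7130/995) = 0.01434.
Independent samples: SE of the difference = √(SE₁² + SE₂²) = √(0.0003876961 + 0.0002056356) = 0.02436.
z* for 90% confidence is 1.645, so the margin of error is 1.645 × 0.02436 = 0.04007.
Point estimate p̂₁ − p̂₂ = 0.4300 − 0.2870 = 0.1430.
0.1430 ± 0.04007 → (0.103, 0.183).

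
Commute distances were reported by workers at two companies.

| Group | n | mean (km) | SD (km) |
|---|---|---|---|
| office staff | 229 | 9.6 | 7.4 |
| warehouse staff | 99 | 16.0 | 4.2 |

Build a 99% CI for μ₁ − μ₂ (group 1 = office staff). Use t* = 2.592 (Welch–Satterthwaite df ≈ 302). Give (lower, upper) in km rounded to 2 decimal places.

SE₁ = s₁/√n₁ = 7.4/√229 = 0.4890; SE₂ = 4.2/√99 = 0.4221.
Independent samples, unequal variances: SE_diff = √(SE₁² + SE₂²) = √(0.239121 + 0.17816841) = 0.6460.
t* = 2.592, so margin of error = 2.592 × 0.6460 = 1.6744.
Difference in means = 9.6 − 16.0 = -6.4000.
-6.4000 ± 1.6744 → (-8.07, -4.73).

(-8.07, -4.73)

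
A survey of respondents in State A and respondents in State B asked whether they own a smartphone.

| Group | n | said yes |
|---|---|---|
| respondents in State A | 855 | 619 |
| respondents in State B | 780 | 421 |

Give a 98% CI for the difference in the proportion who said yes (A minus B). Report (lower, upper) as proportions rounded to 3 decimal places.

(0.130, 0.239)

Sample proportions: 619/855 = 0.7240, 421/780 = 0.5397.
Each SE is √(p̂(1−p̂)/n): √(0.7240·0.2760/855) = 0.01529 and √(0.5397·0.4603/780) = 0.01785.
SE(p̂₁ − p̂₂) = √(SE₁² + SE₂²) = √(0.0002337841 + 0.0003186225) = 0.02350, since the two samples are independent.
At 98% confidence z* = 2.326; margin = 2.326 × 0.02350 = 0.05466.
The difference is 0.7240 − 0.5397 = 0.1843, so the interval is 0.1843 ± 0.05466 = (0.130, 0.239).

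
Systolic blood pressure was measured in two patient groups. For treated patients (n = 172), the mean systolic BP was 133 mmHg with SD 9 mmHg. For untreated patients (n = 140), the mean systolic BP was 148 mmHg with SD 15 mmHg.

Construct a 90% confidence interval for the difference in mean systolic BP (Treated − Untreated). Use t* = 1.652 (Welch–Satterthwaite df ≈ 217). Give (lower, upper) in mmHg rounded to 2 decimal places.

(-17.38, -12.62)

Standard errors of each mean: 9/√172 = 0.6862 and 15/√140 = 1.2677.
SE(x̄₁ − x̄₂) = √(0.6862² + 1.2677²) = 1.4415 for independent samples with unequal variances.
With t* = 1.652, the margin is 1.652 × 1.4415 = 2.3814.
x̄₁ − x̄₂ = 133 − 148 = -15.0000; the interval is -15.0000 ± 2.3814 = (-17.38, -12.62).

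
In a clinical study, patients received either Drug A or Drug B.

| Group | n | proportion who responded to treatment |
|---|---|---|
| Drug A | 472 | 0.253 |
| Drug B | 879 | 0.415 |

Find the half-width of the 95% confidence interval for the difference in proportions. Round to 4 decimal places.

The two standard errors are √(0.2530×0.7470/472) = 0.02001 and √(0.4150×0.5850/879) = 0.01662.
Because the samples are independent, SE_diff = √(0.02001² + 0.01662²) = 0.02601.
Using z* = 1.960 for 95%, ME = 1.960 × 0.02601 = 0.05098.

0.0510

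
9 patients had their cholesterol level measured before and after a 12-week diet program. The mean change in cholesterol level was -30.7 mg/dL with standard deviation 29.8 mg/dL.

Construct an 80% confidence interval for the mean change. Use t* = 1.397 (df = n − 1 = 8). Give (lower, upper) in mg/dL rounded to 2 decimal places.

Paired design: SE = s_d/√n = 29.8/√9 = 9.9333.
t* = 1.397; margin of error = 1.397 × 9.9333 = 13.8768.
-30.7 ± 13.8768 → (-44.58, -16.82).

(-44.58, -16.82)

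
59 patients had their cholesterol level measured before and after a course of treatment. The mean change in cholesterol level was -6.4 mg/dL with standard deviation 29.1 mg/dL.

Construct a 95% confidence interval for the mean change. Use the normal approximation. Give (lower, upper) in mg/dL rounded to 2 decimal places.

(-13.83, 1.03)

Paired design: SE = s_d/√n = 29.1/√59 = 3.7885.
z* = 1.960; margin of error = 1.960 × 3.7885 = 7.4255.
-6.4 ± 7.4255 → (-13.83, 1.03).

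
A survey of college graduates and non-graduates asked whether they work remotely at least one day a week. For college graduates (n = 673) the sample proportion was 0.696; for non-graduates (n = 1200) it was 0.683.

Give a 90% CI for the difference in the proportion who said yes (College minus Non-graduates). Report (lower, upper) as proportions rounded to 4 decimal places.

(-0.0236, 0.0496)

SE₁ = √(p̂₁(1−p̂₁)/n₁) = √(0.6960·0.3040/673) = 0.01773; SE₂ = √(0.6830·0.3170/1200) = 0.01343.
Independent samples: SE of the difference = √(SE₁² + SE₂²) = √(0.0003143529 + 0.0001803649) = 0.02224.
z* for 90% confidence is 1.645, so the margin of error is 1.645 × 0.02224 = 0.03658.
Point estimate p̂₁ − p̂₂ = 0.6960 − 0.6830 = 0.0130.
0.0130 ± 0.03658 → (-0.0236, 0.0496).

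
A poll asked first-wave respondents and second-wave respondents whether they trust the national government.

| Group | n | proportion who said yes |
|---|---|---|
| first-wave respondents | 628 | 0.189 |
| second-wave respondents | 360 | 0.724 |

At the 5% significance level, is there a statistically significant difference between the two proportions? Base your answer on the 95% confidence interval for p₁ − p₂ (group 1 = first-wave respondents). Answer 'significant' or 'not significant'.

significant

Each SE is √(p̂(1−p̂)/n): √(0.1890·0.8110/628) = 0.01562 and √(0.7240·0.2760/360) = 0.02356.
SE(p̂₁ − p̂₂) = √(SE₁² + SE₂²) = √(0.0002439844 + 0.0005550736) = 0.02827, since the two samples are independent.
At 95% confidence z* = 1.960; margin = 1.960 × 0.02827 = 0.05541.
The difference is 0.1890 − 0.7240 = -0.5350, so the interval is -0.5350 ± 0.05541 = (-0.59041, -0.47959).
The interval (-0.59041, -0.47959) does not contain 0, so the difference is significant.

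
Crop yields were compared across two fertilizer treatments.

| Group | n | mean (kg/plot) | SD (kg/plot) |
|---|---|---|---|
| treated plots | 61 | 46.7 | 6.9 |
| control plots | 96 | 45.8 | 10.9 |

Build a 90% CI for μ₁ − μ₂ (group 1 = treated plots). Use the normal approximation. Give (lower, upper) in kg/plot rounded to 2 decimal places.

Per-group SEs: s₁/√n₁ = 6.9/√61 = 0.8835, s₂/√n₂ = 10.9/√96 = 1.1125.
Unpooled SE of the difference: √(0.78057225 + 1.23765625) = 1.4206.
Margin of error = z* · SE = 1.645 × 1.4206 = 2.3369.
x̄₁ − x̄₂ = 46.7 − 45.8 = 0.9000.
CI: 0.9000 ± 2.3369 = (-1.44, 3.24).

(-1.44, 3.24)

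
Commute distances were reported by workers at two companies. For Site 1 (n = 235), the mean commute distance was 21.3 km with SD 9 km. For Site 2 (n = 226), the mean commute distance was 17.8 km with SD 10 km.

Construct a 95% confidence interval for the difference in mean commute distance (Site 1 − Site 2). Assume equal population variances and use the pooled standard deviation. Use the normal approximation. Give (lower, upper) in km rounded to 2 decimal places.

Pooled variance s_p² = [234·9² + 225·10²] / (235+226−2) = 90.3137, so s_p = 9.5034.
SE_diff = s_p·√(1/n₁ + 1/n₂) = 9.5034·√(1/235 + 1/226) = 0.8854.
z* = 1.960; margin = 1.960 × 0.8854 = 1.7354.
Difference = 21.3 − 17.8 = 3.5000.
3.5000 ± 1.7354 → (1.76, 5.24).

(1.76, 5.24)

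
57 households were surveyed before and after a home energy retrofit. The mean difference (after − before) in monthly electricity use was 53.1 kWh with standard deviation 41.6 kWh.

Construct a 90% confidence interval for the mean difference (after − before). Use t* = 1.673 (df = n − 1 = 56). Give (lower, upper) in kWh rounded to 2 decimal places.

(43.88, 62.32)

Paired design: SE = s_d/√n = 41.6/√57 = 5.5101.
t* = 1.673; margin of error = 1.673 × 5.5101 = 9.2184.
53.1 ± 9.2184 → (43.88, 62.32).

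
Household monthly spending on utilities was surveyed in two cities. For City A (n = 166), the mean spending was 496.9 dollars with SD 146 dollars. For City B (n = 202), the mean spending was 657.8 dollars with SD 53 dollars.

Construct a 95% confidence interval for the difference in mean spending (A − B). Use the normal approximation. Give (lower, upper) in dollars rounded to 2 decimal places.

(-184.28, -137.52)

SE₁ = s₁/√n₁ = 146/√166 = 11.3318; SE₂ = 53/√202 = 3.7291.
Independent samples, unequal variances: SE_diff = √(SE₁² + SE₂²) = √(128.40969124 + 13.90618681) = 11.9296.
z* = 1.960, so margin of error = 1.960 × 11.9296 = 23.3820.
Difference in means = 496.9 − 657.8 = -160.9000.
-160.9000 ± 23.3820 → (-184.28, -137.52).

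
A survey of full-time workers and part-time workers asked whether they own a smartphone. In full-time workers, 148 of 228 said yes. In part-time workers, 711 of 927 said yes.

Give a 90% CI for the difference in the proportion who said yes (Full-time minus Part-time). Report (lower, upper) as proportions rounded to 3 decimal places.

First, p̂₁ = 148/228 = 0.6491; p̂₂ = 711/927 = 0.7670.
The two standard errors are √(0.6491×0.3509/228) = 0.03161 and √(0.7670×0.2330/927) = 0.01388.
Because the samples are independent, SE_diff = √(0.03161² + 0.01388²) = 0.03452.
Using z* = 1.645 for 90%, ME = 1.645 × 0.03452 = 0.05679.
p̂₁ − p̂₂ = -0.1179; interval -0.1179 ± 0.05679 gives (-0.175, -0.061).

(-0.175, -0.061)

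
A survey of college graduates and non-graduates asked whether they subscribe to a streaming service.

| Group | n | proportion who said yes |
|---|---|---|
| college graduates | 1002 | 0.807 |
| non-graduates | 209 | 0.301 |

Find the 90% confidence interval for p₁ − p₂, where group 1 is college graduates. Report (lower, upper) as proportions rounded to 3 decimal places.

The two standard errors are √(0.8070×0.1930/1002) = 0.01247 and √(0.3010×0.6990/209) = 0.03173.
Because the samples are independent, SE_diff = √(0.01247² + 0.03173²) = 0.03409.
Using z* = 1.645 for 90%, ME = 1.645 × 0.03409 = 0.05608.
p̂₁ − p̂₂ = 0.5060; interval 0.5060 ± 0.05608 gives (0.450, 0.562).

(0.450, 0.562)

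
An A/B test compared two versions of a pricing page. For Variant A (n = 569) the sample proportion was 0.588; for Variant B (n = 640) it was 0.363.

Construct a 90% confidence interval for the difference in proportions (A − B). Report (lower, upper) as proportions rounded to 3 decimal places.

SE₁ = √(p̂₁(1−p̂₁)/n₁) = √(0.5880·0.4120/569) = 0.02063; SE₂ = √(0.3630·0.6370/640) = 0.01901.
Independent samples: SE of the difference = √(SE₁² + SE₂²) = √(0.0004255969 + 0.0003613801) = 0.02805.
z* for 90% confidence is 1.645, so the margin of error is 1.645 × 0.02805 = 0.04614.
Point estimate p̂₁ − p̂₂ = 0.5880 − 0.3630 = 0.2250.
0.2250 ± 0.04614 → (0.179, 0.271).

(0.179, 0.271)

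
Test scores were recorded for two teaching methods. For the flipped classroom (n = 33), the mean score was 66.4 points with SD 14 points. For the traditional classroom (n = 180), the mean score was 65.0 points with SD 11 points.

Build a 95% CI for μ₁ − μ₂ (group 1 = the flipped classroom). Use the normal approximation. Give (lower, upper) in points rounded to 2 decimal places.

(-3.64, 6.44)

Standard errors of each mean: 14/√33 = 2.4371 and 11/√180 = 0.8199.
SE(x̄₁ − x̄₂) = √(2.4371² + 0.8199²) = 2.5713 for independent samples with unequal variances.
With z* = 1.960, the margin is 1.960 × 2.5713 = 5.0397.
x̄₁ − x̄₂ = 66.4 − 65.0 = 1.4000; the interval is 1.4000 ± 5.0397 = (-3.64, 6.44).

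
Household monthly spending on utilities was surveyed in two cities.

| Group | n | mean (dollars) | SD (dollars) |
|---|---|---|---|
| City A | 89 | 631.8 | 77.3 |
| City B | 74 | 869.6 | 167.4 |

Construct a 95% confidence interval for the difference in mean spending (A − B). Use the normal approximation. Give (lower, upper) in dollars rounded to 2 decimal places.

Per-group SEs: s₁/√n₁ = 77.3/√89 = 8.1938, s₂/√n₂ = 167.4/√74 = 19.4599.
Unpooled SE of the difference: √(67.13835844 + 378.68770801) = 21.1146.
Margin of error = z* · SE = 1.960 × 21.1146 = 41.3846.
x̄₁ − x̄₂ = 631.8 − 869.6 = -237.8000.
CI: -237.8000 ± 41.3846 = (-279.18, -196.42).

(-279.18, -196.42)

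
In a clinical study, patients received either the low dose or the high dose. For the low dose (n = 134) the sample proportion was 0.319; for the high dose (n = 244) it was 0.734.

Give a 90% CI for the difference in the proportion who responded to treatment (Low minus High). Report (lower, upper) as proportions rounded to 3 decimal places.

(-0.496, -0.334)

The two standard errors are √(0.3190×0.6810/134) = 0.04026 and √(0.7340×0.2660/244) = 0.02829.
Because the samples are independent, SE_diff = √(0.04026² + 0.02829²) = 0.04921.
Using z* = 1.645 for 90%, ME = 1.645 × 0.04921 = 0.08095.
p̂₁ − p̂₂ = -0.4150; interval -0.4150 ± 0.08095 gives (-0.496, -0.334).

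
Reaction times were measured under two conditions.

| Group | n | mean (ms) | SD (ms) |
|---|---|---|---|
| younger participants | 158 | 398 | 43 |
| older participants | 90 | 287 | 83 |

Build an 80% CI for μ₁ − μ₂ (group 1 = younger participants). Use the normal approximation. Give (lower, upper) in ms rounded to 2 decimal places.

(98.96, 123.04)

Per-group SEs: s₁/√n₁ = 43/√158 = 3.4209, s₂/√n₂ = 83/√90 = 8.7490.
Unpooled SE of the difference: √(11.70255681 + 76.545001) = 9.3940.
Margin of error = z* · SE = 1.282 × 9.3940 = 12.0431.
x̄₁ − x̄₂ = 398 − 287 = 111.0000.
CI: 111.0000 ± 12.0431 = (98.96, 123.04).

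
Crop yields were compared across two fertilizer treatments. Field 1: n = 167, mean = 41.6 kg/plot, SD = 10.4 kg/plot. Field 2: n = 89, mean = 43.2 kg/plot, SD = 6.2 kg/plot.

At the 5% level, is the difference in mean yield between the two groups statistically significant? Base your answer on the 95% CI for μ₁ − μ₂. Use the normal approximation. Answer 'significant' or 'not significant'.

not significant

SE₁ = s₁/√n₁ = 10.4/√167 = 0.8048; SE₂ = 6.2/√89 = 0.6572.
Independent samples, unequal variances: SE_diff = √(SE₁² + SE₂²) = √(0.64770304 + 0.43191184) = 1.0390.
z* = 1.960, so margin of error = 1.960 × 1.0390 = 2.0364.
Difference in means = 41.6 − 43.2 = -1.6000.
-1.6000 ± 2.0364 → (-3.6364, 0.4364).
The interval (-3.6364, 0.4364) contains 0, so the difference is not significant.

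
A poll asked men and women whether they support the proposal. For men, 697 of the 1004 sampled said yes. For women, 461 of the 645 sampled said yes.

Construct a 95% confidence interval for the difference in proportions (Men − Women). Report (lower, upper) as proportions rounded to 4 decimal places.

Sample proportions: 697/1004 = 0.6942, 461/645 = 0.7147.
Each SE is √(p̂(1−p̂)/n): √(0.6942·0.3058/1004) = 0.01454 and √(0.7147·0.2853/645) = 0.01778.
SE(p̂₁ − p̂₂) = √(SE₁² + SE₂²) = √(0.0002114116 + 0.0003161284) = 0.02297, since the two samples are independent.
At 95% confidence z* = 1.960; margin = 1.960 × 0.02297 = 0.04502.
The difference is 0.6942 − 0.7147 = -0.0205, so the interval is -0.0205 ± 0.04502 = (-0.0655, 0.0245).

(-0.0655, 0.0245)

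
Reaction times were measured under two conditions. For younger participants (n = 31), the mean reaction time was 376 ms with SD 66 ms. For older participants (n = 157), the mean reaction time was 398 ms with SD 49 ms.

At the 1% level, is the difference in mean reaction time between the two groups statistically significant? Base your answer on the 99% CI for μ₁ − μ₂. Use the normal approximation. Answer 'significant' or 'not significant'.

not significant

Standard errors of each mean: 66/√31 = 11.8539 and 49/√157 = 3.9106.
SE(x̄₁ − x̄₂) = √(11.8539² + 3.9106²) = 12.4823 for independent samples with unequal variances.
With z* = 2.576, the margin is 2.576 × 12.4823 = 32.1544.
x̄₁ − x̄₂ = 376 − 398 = -22.0000; the interval is -22.0000 ± 32.1544 = (-54.1544, 10.1544).
The interval (-54.1544, 10.1544) contains 0, so the difference is not significant.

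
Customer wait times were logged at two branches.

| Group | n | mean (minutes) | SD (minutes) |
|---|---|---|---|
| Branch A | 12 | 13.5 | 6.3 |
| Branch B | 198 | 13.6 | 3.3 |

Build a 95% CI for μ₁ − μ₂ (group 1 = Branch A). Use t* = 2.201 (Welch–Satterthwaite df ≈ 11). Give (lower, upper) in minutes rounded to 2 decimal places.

(-4.14, 3.94)

SE₁ = s₁/√n₁ = 6.3/√12 = 1.8187; SE₂ = 3.3/√198 = 0.2345.
Independent samples, unequal variances: SE_diff = √(SE₁² + SE₂²) = √(3.30766969 + 0.05499025) = 1.8338.
t* = 2.201, so margin of error = 2.201 × 1.8338 = 4.0362.
Difference in means = 13.5 − 13.6 = -0.1000.
-0.1000 ± 4.0362 → (-4.14, 3.94).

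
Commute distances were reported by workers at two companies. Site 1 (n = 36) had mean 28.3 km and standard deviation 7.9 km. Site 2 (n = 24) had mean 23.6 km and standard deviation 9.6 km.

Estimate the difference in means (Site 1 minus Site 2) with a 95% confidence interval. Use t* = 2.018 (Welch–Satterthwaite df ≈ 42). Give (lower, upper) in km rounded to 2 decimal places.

(-0.06, 9.46)

Per-group SEs: s₁/√n₁ = 7.9/√36 = 1.3167, s₂/√n₂ = 9.6/√24 = 1.9596.
Unpooled SE of the difference: √(1.73369889 + 3.84003216) = 2.3609.
Margin of error = t* · SE = 2.018 × 2.3609 = 4.7643.
x̄₁ − x̄₂ = 28.3 − 23.6 = 4.7000.
CI: 4.7000 ± 4.7643 = (-0.06, 9.46).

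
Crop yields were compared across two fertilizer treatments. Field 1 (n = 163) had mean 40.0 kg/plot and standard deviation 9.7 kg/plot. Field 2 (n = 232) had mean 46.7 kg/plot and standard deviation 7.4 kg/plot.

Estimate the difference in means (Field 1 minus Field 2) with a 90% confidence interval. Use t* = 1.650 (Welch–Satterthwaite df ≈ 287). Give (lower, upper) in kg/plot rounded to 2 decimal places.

(-8.19, -5.21)

SE₁ = s₁/√n₁ = 9.7/√163 = 0.7598; SE₂ = 7.4/√232 = 0.4858.
Independent samples, unequal variances: SE_diff = √(SE₁² + SE₂²) = √(0.57729604 + 0.23600164) = 0.9018.
t* = 1.650, so margin of error = 1.650 × 0.9018 = 1.4880.
Difference in means = 40.0 − 46.7 = -6.7000.
-6.7000 ± 1.4880 → (-8.19, -5.21).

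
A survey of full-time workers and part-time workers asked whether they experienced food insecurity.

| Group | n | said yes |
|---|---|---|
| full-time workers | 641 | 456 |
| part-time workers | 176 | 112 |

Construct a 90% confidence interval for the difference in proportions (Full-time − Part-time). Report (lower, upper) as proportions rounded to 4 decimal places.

(0.0085, 0.1415)

First, p̂₁ = 456/641 = 0.7114; p̂₂ = 112/176 = 0.6364.
The two standard errors are √(0.7114×0.2886/641) = 0.01790 and √(0.6364×0.3636/176) = 0.03626.
Because the samples are independent, SE_diff = √(0.01790² + 0.03626²) = 0.04044.
Using z* = 1.645 for 90%, ME = 1.645 × 0.04044 = 0.06652.
p̂₁ − p̂₂ = 0.0750; interval 0.0750 ± 0.06652 gives (0.0085, 0.1415).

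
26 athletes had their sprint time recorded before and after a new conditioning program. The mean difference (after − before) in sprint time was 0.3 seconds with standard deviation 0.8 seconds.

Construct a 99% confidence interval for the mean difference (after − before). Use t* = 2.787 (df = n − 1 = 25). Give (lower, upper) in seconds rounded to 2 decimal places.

Paired design: SE = s_d/√n = 0.8/√26 = 0.1569.
t* = 2.787; margin of error = 2.787 × 0.1569 = 0.4373.
0.3 ± 0.4373 → (-0.14, 0.74).

(-0.14, 0.74)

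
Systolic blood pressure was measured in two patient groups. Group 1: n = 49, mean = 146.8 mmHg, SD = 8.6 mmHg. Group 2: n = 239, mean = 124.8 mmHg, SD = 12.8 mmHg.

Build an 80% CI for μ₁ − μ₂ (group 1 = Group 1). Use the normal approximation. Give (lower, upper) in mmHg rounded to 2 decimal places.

(20.10, 23.90)

Per-group SEs: s₁/√n₁ = 8.6/√49 = 1.2286, s₂/√n₂ = 12.8/√239 = 0.8280.
Unpooled SE of the difference: √(1.50945796 + 0.685584) = 1.4816.
Margin of error = z* · SE = 1.282 × 1.4816 = 1.8994.
x̄₁ − x̄₂ = 146.8 − 124.8 = 22.0000.
CI: 22.0000 ± 1.8994 = (20.10, 23.90).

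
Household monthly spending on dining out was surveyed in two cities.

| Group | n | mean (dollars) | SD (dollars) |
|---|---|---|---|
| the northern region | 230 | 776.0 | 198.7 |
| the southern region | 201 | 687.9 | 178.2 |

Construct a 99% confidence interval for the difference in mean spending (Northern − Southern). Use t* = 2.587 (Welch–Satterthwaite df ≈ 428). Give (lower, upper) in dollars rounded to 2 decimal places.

(41.13, 135.07)

Standard errors of each mean: 198.7/√230 = 13.1019 and 178.2/√201 = 12.5693.
SE(x̄₁ − x̄₂) = √(13.1019² + 12.5693²) = 18.1562 for independent samples with unequal variances.
With t* = 2.587, the margin is 2.587 × 18.1562 = 46.9701.
x̄₁ − x̄₂ = 776.0 − 687.9 = 88.1000; the interval is 88.1000 ± 46.9701 = (41.13, 135.07).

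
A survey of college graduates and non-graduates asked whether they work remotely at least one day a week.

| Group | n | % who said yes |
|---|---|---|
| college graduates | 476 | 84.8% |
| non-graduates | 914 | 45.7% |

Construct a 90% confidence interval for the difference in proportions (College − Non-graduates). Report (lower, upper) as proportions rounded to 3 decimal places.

(0.353, 0.429)

Each SE is √(p̂(1−p̂)/n): √(0.8480·0.1520/476) = 0.01646 and √(0.4570·0.5430/914) = 0.01648.
SE(p̂₁ − p̂₂) = √(SE₁² + SE₂²) = √(0.0002709316 + 0.0002715904) = 0.02329, since the two samples are independent.
At 90% confidence z* = 1.645; margin = 1.645 × 0.02329 = 0.03831.
The difference is 0.8480 − 0.4570 = 0.3910, so the interval is 0.3910 ± 0.03831 = (0.353, 0.429).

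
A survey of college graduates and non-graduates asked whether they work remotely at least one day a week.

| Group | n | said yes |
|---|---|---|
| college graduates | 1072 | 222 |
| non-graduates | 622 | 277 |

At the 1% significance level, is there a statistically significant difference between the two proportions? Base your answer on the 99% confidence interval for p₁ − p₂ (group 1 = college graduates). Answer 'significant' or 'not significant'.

significant

First, p̂₁ = 222/1072 = 0.2071; p̂₂ = 277/622 = 0.4453.
The two standard errors are √(0.2071×0.7929/1072) = 0.01238 and √(0.4453×0.5547/622) = 0.01993.
Because the samples are independent, SE_diff = √(0.01238² + 0.01993²) = 0.02346.
Using z* = 2.576 for 99%, ME = 2.576 × 0.02346 = 0.06043.
p̂₁ − p̂₂ = -0.2382; interval -0.2382 ± 0.06043 gives (-0.29863, -0.17777).
The interval (-0.29863, -0.17777) does not contain 0, so the difference is significant.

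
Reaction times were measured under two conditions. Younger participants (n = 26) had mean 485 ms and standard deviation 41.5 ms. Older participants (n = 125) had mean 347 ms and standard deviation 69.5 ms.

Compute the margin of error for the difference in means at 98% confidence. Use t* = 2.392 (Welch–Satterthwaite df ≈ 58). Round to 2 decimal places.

Per-group SEs: s₁/√n₁ = 41.5/√26 = 8.1388, s₂/√n₂ = 69.5/√125 = 6.2163.
Unpooled SE of the difference: √(66.24006544 + 38.64238569) = 10.2412.
Margin of error = t* · SE = 2.392 × 10.2412 = 24.4970.

24.50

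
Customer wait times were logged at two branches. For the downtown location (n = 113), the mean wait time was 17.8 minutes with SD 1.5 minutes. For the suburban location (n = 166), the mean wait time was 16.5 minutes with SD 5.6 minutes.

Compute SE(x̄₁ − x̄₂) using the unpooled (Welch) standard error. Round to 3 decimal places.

0.457

Per-group SEs: s₁/√n₁ = 1.5/√113 = 0.1411, s₂/√n₂ = 5.6/√166 = 0.4346.
Unpooled SE of the difference: √(0.01990921 + 0.18887716) = 0.4569.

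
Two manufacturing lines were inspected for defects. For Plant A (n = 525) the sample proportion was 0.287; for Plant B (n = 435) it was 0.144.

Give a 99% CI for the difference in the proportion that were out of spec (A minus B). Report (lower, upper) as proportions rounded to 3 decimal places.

(0.076, 0.210)

Each SE is √(p̂(1−p̂)/n): √(0.2870·0.7130/525) = 0.01974 and √(0.1440·0.8560/435) = 0.01683.
SE(p̂₁ − p̂₂) = √(SE₁² + SE₂²) = √(0.0003896676 + 0.0002832489) = 0.02594, since the two samples are independent.
At 99% confidence z* = 2.576; margin = 2.576 × 0.02594 = 0.06682.
The difference is 0.2870 − 0.1440 = 0.1430, so the interval is 0.1430 ± 0.06682 = (0.076, 0.210).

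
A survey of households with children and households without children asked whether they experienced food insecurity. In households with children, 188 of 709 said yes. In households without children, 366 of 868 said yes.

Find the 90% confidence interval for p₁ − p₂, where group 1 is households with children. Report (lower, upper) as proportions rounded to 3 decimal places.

p̂₁ = 188/709 = 0.2652 and p̂₂ = 366/868 = 0.4217.
SE₁ = √(p̂₁(1−p̂₁)/n₁) = √(0.2652·0.7348/709) = 0.01658; SE₂ = √(0.4217·0.5783/868) = 0.01676.
Independent samples: SE of the difference = √(SE₁² + SE₂²) = √(0.0002748964 + 0.0002808976) = 0.02358.
z* for 90% confidence is 1.645, so the margin of error is 1.645 × 0.02358 = 0.03879.
Point estimate p̂₁ − p̂₂ = 0.2652 − 0.4217 = -0.1565.
-0.1565 ± 0.03879 → (-0.195, -0.118).

(-0.195, -0.118)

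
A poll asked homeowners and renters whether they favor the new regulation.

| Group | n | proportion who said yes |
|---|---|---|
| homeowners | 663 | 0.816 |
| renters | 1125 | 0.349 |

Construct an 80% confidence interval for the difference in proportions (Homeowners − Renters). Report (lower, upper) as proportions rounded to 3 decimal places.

Each SE is √(p̂(1−p̂)/n): √(0.8160·0.1840/663) = 0.01505 and √(0.3490·0.6510/1125) = 0.01421.
SE(p̂₁ − p̂₂) = √(SE₁² + SE₂²) = √(0.0002265025 + 0.0002019241) = 0.02070, since the two samples are independent.
At 80% confidence z* = 1.282; margin = 1.282 × 0.02070 = 0.02654.
The difference is 0.8160 − 0.3490 = 0.4670, so the interval is 0.4670 ± 0.02654 = (0.440, 0.494).

(0.440, 0.494)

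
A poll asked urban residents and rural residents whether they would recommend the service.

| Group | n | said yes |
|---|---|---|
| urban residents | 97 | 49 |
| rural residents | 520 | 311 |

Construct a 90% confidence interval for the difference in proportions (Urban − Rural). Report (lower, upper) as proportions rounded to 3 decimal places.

First, p̂₁ = 49/97 = 0.5052; p̂₂ = 311/520 = 0.5981.
The two standard errors are √(0.5052×0.4948/97) = 0.05076 and √(0.5981×0.4019/520) = 0.02150.
Because the samples are independent, SE_diff = √(0.05076² + 0.02150²) = 0.05513.
Using z* = 1.645 for 90%, ME = 1.645 × 0.05513 = 0.09069.
p̂₁ − p̂₂ = -0.0929; interval -0.0929 ± 0.09069 gives (-0.184, -0.002).

(-0.184, -0.002)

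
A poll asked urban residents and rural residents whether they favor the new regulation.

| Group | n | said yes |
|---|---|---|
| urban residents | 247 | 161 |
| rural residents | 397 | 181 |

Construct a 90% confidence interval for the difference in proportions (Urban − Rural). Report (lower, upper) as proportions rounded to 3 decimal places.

Sample proportions: 161/247 = 0.6518, 181/397 = 0.4559.
Each SE is √(p̂(1−p̂)/n): √(0.6518·0.3482/247) = 0.03031 and √(0.4559·0.5441/397) = 0.02500.
SE(p̂₁ − p̂₂) = √(SE₁² + SE₂²) = √(0.0009186961 + 0.000625) = 0.03929, since the two samples are independent.
At 90% confidence z* = 1.645; margin = 1.645 × 0.03929 = 0.06463.
The difference is 0.6518 − 0.4559 = 0.1959, so the interval is 0.1959 ± 0.06463 = (0.131, 0.261).

(0.131, 0.261)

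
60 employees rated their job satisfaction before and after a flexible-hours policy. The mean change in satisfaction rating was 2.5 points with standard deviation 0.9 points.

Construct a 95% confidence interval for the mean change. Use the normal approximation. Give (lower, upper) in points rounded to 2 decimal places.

This is a matched-pairs design, so SE = s_d/√n = 0.9/√60 = 0.1162.
Margin = 1.960 × 0.1162 = 0.2278; the interval is 2.5 ± 0.2278 = (2.27, 2.73).

(2.27, 2.73)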